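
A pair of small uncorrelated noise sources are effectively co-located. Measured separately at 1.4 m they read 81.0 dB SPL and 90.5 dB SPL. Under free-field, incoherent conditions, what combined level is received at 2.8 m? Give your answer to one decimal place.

84.9 dB SPL

Combined at 1.4 m: 10·log₁₀(10^(81.0/10)+10^(90.5/10)) = 90.96 dB SPL.
Then apply −20·log₁₀(2.8/1.4) = -6.02 dB → 84.9 dB SPL.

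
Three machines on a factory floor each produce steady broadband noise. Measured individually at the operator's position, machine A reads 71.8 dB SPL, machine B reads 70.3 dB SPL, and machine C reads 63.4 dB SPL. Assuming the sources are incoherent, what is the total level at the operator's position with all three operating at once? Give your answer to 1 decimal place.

74.5 dB SPL

Incoherent sources sum as intensities:
L_total = 10·log₁₀(10^(71.8/10) + 10^(70.3/10) + 10^(63.4/10)) = 10·log₁₀(28040000) = 74.5 dB SPL.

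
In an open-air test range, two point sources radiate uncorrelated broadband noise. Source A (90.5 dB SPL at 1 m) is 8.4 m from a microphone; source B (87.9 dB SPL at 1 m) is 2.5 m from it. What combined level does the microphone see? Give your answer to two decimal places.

80.59 dB SPL

At the listener: L_A = 90.5 − 20·log₁₀(8.4) = 72.014 dB; L_B = 87.9 − 20·log₁₀(2.5) = 79.941 dB.
Combined: 10·log₁₀(10^(72.014/10)+10^(79.941/10)) = 80.59 dB SPL.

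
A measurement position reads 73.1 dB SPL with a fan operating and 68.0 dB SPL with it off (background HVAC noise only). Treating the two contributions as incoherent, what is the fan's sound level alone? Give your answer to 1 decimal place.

71.5 dB SPL

Background correction is a power subtraction:
L_src = 10·log₁₀(10^(73.1/10) − 10^(68.0/10)) = 10·log₁₀(14110000) = 71.5 dB SPL.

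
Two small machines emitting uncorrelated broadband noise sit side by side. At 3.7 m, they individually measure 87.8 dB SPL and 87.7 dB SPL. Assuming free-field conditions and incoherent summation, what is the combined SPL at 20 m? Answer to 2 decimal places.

76.10 dB SPL

Combined at 3.7 m: 10·log₁₀(10^(87.8/10)+10^(87.7/10)) = 90.761 dB SPL.
Then apply −20·log₁₀(20/3.7) = -14.657 dB → 76.10 dB SPL.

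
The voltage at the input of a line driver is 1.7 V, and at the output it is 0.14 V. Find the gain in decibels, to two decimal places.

-21.69 dB

For a voltage ratio, dB = 20·log₁₀(V₂/V₁).
20·log₁₀(0.14/1.7) = 20·log₁₀(0.08235) = -21.69 dB.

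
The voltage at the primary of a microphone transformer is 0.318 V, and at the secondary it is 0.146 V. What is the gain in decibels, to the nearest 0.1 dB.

Voltage is an amplitude quantity, so gain = 20·log₁₀(V_out/V_in).
20·log₁₀(0.146/0.318) = 20·log₁₀(0.4591) = -6.8 dB.

-6.8 dB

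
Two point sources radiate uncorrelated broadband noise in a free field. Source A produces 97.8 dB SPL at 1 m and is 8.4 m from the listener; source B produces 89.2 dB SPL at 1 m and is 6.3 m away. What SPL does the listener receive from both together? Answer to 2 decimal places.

80.27 dB SPL

At the listener: L_A = 97.8 − 20·log₁₀(8.4) = 79.314 dB; L_B = 89.2 − 20·log₁₀(6.3) = 73.213 dB.
Combined: 10·log₁₀(10^(79.314/10)+10^(73.213/10)) = 80.27 dB SPL.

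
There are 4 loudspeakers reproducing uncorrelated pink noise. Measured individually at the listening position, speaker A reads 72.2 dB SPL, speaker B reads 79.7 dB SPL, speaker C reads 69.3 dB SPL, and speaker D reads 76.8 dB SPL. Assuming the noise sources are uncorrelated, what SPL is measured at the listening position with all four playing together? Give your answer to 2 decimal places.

82.21 dB SPL

Uncorrelated sources add in intensity (power), not in dB.
L_total = 10·log₁₀(10^(72.2/10) + 10^(79.7/10) + 10^(69.3/10) + 10^(76.8/10)) = 10·log₁₀(166300000) = 82.21 dB SPL.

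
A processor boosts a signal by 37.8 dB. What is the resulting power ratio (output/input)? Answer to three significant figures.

Power ratio = 10^(dB/10).
10^(37.8/10) = 10^(3.780) = 6030.

6030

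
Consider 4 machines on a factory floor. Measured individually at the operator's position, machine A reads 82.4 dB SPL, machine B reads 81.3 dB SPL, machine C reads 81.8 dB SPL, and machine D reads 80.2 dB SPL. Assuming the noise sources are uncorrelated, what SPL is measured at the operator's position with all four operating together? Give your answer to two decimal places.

Add the sources as powers (linear), then convert back to dB:
L_total = 10·log₁₀(10^(82.4/10) + 10^(81.3/10) + 10^(81.8/10) + 10^(80.2/10)) = 10·log₁₀(564700000) = 87.52 dB SPL.

87.52 dB SPL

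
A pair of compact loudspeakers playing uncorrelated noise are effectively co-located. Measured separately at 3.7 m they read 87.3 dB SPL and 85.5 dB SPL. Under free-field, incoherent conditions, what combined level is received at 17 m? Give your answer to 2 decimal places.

76.26 dB SPL

Combined at 3.7 m: 10·log₁₀(10^(87.3/10)+10^(85.5/10)) = 89.503 dB SPL.
Then apply −20·log₁₀(17/3.7) = -13.245 dB → 76.26 dB SPL.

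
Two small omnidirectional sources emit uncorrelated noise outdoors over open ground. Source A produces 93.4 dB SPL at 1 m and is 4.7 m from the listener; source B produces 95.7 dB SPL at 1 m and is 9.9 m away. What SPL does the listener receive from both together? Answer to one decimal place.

At the listener: L_A = 93.4 − 20·log₁₀(4.7) = 79.96 dB; L_B = 95.7 − 20·log₁₀(9.9) = 75.79 dB.
Combined: 10·log₁₀(10^(79.96/10)+10^(75.79/10)) = 81.4 dB SPL.

81.4 dB SPL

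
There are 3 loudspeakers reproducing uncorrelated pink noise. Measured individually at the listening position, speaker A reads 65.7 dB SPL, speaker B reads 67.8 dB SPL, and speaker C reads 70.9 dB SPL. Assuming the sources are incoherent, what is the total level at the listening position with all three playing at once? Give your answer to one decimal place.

Uncorrelated sources add in intensity (power), not in dB.
L_total = 10·log₁₀(10^(65.7/10) + 10^(67.8/10) + 10^(70.9/10)) = 10·log₁₀(22040000) = 73.4 dB SPL.

73.4 dB SPL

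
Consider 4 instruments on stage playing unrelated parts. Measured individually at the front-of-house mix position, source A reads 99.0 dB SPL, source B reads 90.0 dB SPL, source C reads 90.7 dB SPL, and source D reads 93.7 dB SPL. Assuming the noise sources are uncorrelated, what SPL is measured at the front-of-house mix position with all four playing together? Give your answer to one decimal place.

101.0 dB SPL

Add the sources as powers (linear), then convert back to dB:
L_total = 10·log₁₀(10^(99.0/10) + 10^(90.0/10) + 10^(90.7/10) + 10^(93.7/10)) = 10·log₁₀(12462000000) = 101.0 dB SPL.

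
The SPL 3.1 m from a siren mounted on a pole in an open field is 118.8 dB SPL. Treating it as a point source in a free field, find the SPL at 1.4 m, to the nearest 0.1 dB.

Free-field point source: level drops by 20·log₁₀ of the distance ratio.
ΔL = −20·log₁₀(1.4/3.1) = 6.90 dB, so L₂ = 118.8 + (6.90) = 125.7 dB SPL.

125.7 dB SPL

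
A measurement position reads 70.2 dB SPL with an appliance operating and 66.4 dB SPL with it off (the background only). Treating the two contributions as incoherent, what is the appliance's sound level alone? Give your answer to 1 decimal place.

67.9 dB SPL

Remove the background by subtracting linear intensities:
L_src = 10·log₁₀(10^(70.2/10) − 10^(66.4/10)) = 10·log₁₀(6106000) = 67.9 dB SPL.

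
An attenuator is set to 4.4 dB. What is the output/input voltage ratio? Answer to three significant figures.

Voltage ratio = 10^(dB/20).
10^(-4.4/20) = 10^(-0.2200) = 0.603.

0.603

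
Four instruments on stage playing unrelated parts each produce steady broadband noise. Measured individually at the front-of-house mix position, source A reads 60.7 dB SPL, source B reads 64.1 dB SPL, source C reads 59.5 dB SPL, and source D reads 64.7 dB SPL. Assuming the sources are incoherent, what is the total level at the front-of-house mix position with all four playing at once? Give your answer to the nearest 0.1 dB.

Incoherent sources sum as intensities:
L_total = 10·log₁₀(10^(60.7/10) + 10^(64.1/10) + 10^(59.5/10) + 10^(64.7/10)) = 10·log₁₀(7588000) = 68.8 dB SPL.

68.8 dB SPL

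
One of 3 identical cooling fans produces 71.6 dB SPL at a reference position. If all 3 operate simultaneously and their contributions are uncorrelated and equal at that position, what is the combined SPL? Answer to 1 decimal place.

76.4 dB SPL

3 equal incoherent sources raise the level by 10·log₁₀(3) = 4.77 dB.
L_total = 71.6 + 4.77 = 76.4 dB SPL.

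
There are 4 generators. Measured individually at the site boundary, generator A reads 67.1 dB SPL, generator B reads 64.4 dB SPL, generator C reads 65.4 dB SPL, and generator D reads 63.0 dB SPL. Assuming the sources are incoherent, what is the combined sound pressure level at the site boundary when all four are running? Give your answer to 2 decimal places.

Uncorrelated sources add in intensity (power), not in dB.
L_total = 10·log₁₀(10^(67.1/10) + 10^(64.4/10) + 10^(65.4/10) + 10^(63.0/10)) = 10·log₁₀(13350000) = 71.25 dB SPL.

71.25 dB SPL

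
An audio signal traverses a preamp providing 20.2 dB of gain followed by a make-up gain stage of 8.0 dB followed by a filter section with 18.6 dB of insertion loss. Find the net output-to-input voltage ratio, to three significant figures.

3.02

Net gain = 20.2 + 8.0 + (−18.6) = 9.6 dB.
Voltage ratio = 10^(9.6/20) = 3.02.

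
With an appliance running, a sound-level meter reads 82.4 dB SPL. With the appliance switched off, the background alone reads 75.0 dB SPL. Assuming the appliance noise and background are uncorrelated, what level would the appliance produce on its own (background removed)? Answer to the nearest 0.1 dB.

Subtract intensities: L_src = 10·log₁₀(10^(L_total/10) − 10^(L_bg/10)).
L_src = 10·log₁₀(10^(82.4/10) − 10^(75.0/10)) = 10·log₁₀(142200000) = 81.5 dB SPL.

81.5 dB SPL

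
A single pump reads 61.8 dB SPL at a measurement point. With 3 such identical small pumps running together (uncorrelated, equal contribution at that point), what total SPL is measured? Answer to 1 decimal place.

66.6 dB SPL

3 equal incoherent sources raise the level by 10·log₁₀(3) = 4.77 dB.
L_total = 61.8 + 4.77 = 66.6 dB SPL.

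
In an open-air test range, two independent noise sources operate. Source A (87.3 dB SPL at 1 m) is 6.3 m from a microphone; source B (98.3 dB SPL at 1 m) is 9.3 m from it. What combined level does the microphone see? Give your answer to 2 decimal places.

79.62 dB SPL

At the listener: L_A = 87.3 − 20·log₁₀(6.3) = 71.313 dB; L_B = 98.3 − 20·log₁₀(9.3) = 78.930 dB.
Combined: 10·log₁₀(10^(71.313/10)+10^(78.930/10)) = 79.62 dB SPL.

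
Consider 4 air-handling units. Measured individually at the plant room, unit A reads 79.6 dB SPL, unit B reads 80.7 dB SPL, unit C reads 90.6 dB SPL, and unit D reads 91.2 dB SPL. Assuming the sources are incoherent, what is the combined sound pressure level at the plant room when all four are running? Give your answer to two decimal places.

94.27 dB SPL

Incoherent sources sum as intensities:
L_total = 10·log₁₀(10^(79.6/10) + 10^(80.7/10) + 10^(90.6/10) + 10^(91.2/10)) = 10·log₁₀(2675000000) = 94.27 dB SPL.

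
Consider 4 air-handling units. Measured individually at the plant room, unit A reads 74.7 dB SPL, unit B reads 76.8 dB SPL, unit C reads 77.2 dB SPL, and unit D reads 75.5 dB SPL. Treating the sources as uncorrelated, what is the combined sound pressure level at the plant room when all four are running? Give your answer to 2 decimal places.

82.18 dB SPL

Uncorrelated sources add in intensity (power), not in dB.
L_total = 10·log₁₀(10^(74.7/10) + 10^(76.8/10) + 10^(77.2/10) + 10^(75.5/10)) = 10·log₁₀(165300000) = 82.18 dB SPL.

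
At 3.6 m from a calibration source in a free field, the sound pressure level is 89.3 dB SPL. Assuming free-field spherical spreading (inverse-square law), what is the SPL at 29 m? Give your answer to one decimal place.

Free-field point source: level drops by 20·log₁₀ of the distance ratio.
ΔL = −20·log₁₀(29/3.6) = -18.12 dB, so L₂ = 89.3 + (-18.12) = 71.2 dB SPL.

71.2 dB SPL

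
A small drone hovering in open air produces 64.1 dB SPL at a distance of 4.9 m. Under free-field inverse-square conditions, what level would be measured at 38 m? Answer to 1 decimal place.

46.3 dB SPL

Inverse-square spreading gives ΔL = −20·log₁₀(d₂/d₁).
ΔL = −20·log₁₀(38/4.9) = -17.79 dB, so L₂ = 64.1 + (-17.79) = 46.3 dB SPL.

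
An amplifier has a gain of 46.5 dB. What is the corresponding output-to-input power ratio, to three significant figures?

44700

Power ratio = 10^(dB/10).
10^(46.5/10) = 10^(4.650) = 44700.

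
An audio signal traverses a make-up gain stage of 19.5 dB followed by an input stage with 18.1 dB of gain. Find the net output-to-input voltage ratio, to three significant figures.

75.9

Net gain = 19.5 + 18.1 = 37.6 dB.
Voltage ratio = 10^(37.6/20) = 75.9.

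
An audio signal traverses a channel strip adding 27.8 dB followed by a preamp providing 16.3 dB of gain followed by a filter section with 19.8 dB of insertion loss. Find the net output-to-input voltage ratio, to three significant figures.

16.4

Net gain = 27.8 + 16.3 + (−19.8) = 24.3 dB.
Voltage ratio = 10^(24.3/20) = 16.4.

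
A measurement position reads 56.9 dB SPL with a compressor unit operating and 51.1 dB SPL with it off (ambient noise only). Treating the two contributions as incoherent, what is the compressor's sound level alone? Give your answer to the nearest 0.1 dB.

Remove the background by subtracting linear intensities:
L_src = 10·log₁₀(10^(56.9/10) − 10^(51.1/10)) = 10·log₁₀(361000) = 55.6 dB SPL.

55.6 dB SPL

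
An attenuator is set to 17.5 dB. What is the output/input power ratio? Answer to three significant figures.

0.0178

Power ratio = 10^(dB/10).
10^(-17.5/10) = 10^(-1.750) = 0.0178.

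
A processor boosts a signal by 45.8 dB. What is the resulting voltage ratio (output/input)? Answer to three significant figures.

Voltage ratio = 10^(dB/20).
10^(45.8/20) = 10^(2.290) = 195.

195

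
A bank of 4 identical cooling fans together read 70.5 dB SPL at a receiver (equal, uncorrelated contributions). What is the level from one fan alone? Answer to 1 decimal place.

64.5 dB SPL

4 equal incoherent sources add 10·log₁₀(4) = 6.02 dB over one source.
L_one = 70.5 − 6.02 = 64.5 dB SPL.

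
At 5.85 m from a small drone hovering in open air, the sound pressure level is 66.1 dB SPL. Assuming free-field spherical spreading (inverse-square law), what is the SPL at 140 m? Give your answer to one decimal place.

Inverse-square spreading gives ΔL = −20·log₁₀(d₂/d₁).
ΔL = −20·log₁₀(140/5.85) = -27.58 dB, so L₂ = 66.1 + (-27.58) = 38.5 dB SPL.

38.5 dB SPL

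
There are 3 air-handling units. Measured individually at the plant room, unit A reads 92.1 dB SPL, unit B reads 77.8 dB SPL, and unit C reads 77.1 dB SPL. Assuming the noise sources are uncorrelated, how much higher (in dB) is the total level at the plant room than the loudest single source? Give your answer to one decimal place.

0.3 dB

Add the sources as powers (linear), then convert back to dB:
L_total = 10·log₁₀(10^(92.1/10) + 10^(77.8/10) + 10^(77.1/10)) = 92.39 dB SPL.
Excess over the loudest (92.1 dB): 92.39 − 92.1 = 0.3 dB.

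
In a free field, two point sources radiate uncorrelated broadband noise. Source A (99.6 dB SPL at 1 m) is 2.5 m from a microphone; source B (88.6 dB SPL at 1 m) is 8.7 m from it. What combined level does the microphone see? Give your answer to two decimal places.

91.67 dB SPL

At the listener: L_A = 99.6 − 20·log₁₀(2.5) = 91.641 dB; L_B = 88.6 − 20·log₁₀(8.7) = 69.810 dB.
Combined: 10·log₁₀(10^(91.641/10)+10^(69.810/10)) = 91.67 dB SPL.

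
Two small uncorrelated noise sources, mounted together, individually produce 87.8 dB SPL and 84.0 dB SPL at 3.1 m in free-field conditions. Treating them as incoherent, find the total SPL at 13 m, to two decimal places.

76.86 dB SPL

Combined at 3.1 m: 10·log₁₀(10^(87.8/10)+10^(84.0/10)) = 89.313 dB SPL.
Then apply −20·log₁₀(13/3.1) = -12.452 dB → 76.86 dB SPL.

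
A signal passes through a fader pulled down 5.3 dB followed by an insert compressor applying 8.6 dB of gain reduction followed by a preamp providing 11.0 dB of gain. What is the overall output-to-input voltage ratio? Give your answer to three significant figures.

0.716

Net gain = (−5.3) + (−8.6) + 11.0 = -2.9 dB.
Voltage ratio = 10^(-2.9/20) = 0.716.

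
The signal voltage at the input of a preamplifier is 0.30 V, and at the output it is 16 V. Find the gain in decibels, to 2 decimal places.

34.54 dB

Voltage ratio → dB uses the 20·log₁₀ form:
20·log₁₀(16/0.30) = 20·log₁₀(53.33) = 34.54 dB.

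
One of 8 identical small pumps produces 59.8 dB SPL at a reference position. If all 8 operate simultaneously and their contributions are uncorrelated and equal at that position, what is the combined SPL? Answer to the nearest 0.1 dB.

8 equal incoherent sources raise the level by 10·log₁₀(8) = 9.03 dB.
L_total = 59.8 + 9.03 = 68.8 dB SPL.

68.8 dB SPL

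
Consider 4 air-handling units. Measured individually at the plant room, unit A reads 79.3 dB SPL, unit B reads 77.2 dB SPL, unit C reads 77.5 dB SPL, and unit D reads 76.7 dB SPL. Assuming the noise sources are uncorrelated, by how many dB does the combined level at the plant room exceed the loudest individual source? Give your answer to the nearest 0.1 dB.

4.5 dB

Add the sources as powers (linear), then convert back to dB:
L_total = 10·log₁₀(10^(79.3/10) + 10^(77.2/10) + 10^(77.5/10) + 10^(76.7/10)) = 83.81 dB SPL.
Excess over the loudest (79.3 dB): 83.81 − 79.3 = 4.5 dB.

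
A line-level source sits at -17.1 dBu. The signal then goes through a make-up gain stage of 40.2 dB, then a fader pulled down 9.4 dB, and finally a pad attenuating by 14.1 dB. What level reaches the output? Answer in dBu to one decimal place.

-0.4 dBu

Gain stages sum in dB:
-17.1 + 40.2 − 9.4 − 14.1 = -0.4 dBu.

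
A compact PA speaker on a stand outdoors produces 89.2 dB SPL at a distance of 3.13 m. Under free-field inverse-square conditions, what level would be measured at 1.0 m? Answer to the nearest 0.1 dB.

For a point source in a free field, ΔL = −20·log₁₀(d₂/d₁).
ΔL = −20·log₁₀(1.0/3.13) = 9.91 dB, so L₂ = 89.2 + (9.91) = 99.1 dB SPL.

99.1 dB SPL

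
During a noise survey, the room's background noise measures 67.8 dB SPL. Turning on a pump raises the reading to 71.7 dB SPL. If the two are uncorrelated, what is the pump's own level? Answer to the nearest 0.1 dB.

Remove the background by subtracting linear intensities:
L_src = 10·log₁₀(10^(71.7/10) − 10^(67.8/10)) = 10·log₁₀(8765000) = 69.4 dB SPL.

69.4 dB SPL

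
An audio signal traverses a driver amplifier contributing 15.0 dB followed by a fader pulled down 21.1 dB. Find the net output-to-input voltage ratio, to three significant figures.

Net gain = 15.0 + (−21.1) = -6.1 dB.
Voltage ratio = 10^(-6.1/20) = 0.495.

0.495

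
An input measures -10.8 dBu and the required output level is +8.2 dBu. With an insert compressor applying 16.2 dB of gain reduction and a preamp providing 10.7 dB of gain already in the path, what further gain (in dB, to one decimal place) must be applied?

The required make-up gain is the shortfall in the dB sum.
G = +8.2 − (-10.8) + 16.2 − 10.7 = 24.5 dB.

24.5 dB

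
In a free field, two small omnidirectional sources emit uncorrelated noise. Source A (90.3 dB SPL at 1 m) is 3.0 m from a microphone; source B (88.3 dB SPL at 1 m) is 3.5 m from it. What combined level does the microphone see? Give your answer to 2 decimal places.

82.41 dB SPL

At the listener: L_A = 90.3 − 20·log₁₀(3.0) = 80.758 dB; L_B = 88.3 − 20·log₁₀(3.5) = 77.419 dB.
Combined: 10·log₁₀(10^(80.758/10)+10^(77.419/10)) = 82.41 dB SPL.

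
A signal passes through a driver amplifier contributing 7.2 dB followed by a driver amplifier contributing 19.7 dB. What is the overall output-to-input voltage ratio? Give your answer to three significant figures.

22.1

Net gain = 7.2 + 19.7 = 26.9 dB.
Voltage ratio = 10^(26.9/20) = 22.1.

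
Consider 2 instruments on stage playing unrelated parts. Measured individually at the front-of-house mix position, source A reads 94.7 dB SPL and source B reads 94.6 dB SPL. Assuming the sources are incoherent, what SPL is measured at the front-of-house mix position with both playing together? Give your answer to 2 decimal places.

Add the sources as powers (linear), then convert back to dB:
L_total = 10·log₁₀(10^(94.7/10) + 10^(94.6/10)) = 10·log₁₀(5835000000) = 97.66 dB SPL.

97.66 dB SPL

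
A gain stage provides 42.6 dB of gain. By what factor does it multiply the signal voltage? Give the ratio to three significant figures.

135

Voltage ratio = 10^(dB/20).
10^(42.6/20) = 10^(2.130) = 135.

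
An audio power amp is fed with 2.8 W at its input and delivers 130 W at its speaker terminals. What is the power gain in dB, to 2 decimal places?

Power is a power quantity, so gain = 10·log₁₀(P_out/P_in).
10·log₁₀(130/2.8) = 10·log₁₀(46.43) = 16.67 dB.

16.67 dB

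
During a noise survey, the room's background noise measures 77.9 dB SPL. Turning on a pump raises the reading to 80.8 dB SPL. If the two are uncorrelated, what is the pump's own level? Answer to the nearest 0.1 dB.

77.7 dB SPL

Subtract intensities: L_src = 10·log₁₀(10^(L_total/10) − 10^(L_bg/10)).
L_src = 10·log₁₀(10^(80.8/10) − 10^(77.9/10)) = 10·log₁₀(58570000) = 77.7 dB SPL.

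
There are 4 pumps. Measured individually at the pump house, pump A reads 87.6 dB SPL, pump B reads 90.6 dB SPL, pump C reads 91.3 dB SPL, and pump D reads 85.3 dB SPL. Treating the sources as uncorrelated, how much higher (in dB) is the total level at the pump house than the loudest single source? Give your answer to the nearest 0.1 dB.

Incoherent sources sum as intensities:
L_total = 10·log₁₀(10^(87.6/10) + 10^(90.6/10) + 10^(91.3/10) + 10^(85.3/10)) = 95.33 dB SPL.
Excess over the loudest (91.3 dB): 95.33 − 91.3 = 4.0 dB.

4.0 dB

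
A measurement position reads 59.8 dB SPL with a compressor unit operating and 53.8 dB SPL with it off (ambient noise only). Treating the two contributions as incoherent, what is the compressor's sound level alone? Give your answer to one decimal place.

Background correction is a power subtraction:
L_src = 10·log₁₀(10^(59.8/10) − 10^(53.8/10)) = 10·log₁₀(715100) = 58.5 dB SPL.

58.5 dB SPL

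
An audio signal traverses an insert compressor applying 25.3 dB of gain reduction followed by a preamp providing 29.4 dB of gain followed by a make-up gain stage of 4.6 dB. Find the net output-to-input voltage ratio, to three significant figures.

Net gain = (−25.3) + 29.4 + 4.6 = 8.7 dB.
Voltage ratio = 10^(8.7/20) = 2.72.

2.72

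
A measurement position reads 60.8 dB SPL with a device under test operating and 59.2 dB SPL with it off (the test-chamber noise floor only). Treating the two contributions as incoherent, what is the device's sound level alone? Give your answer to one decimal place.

Subtract intensities: L_src = 10·log₁₀(10^(L_total/10) − 10^(L_bg/10)).
L_src = 10·log₁₀(10^(60.8/10) − 10^(59.2/10)) = 10·log₁₀(370500) = 55.7 dB SPL.

55.7 dB SPL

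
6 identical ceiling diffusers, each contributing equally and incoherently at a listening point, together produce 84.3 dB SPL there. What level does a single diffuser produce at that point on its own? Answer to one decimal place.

6 equal incoherent sources add 10·log₁₀(6) = 7.78 dB over one source.
L_one = 84.3 − 7.78 = 76.5 dB SPL.

76.5 dB SPL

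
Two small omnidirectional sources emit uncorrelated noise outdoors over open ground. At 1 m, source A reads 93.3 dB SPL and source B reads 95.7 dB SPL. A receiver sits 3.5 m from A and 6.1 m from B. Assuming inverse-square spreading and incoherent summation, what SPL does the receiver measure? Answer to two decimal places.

At the listener: L_A = 93.3 − 20·log₁₀(3.5) = 82.419 dB; L_B = 95.7 − 20·log₁₀(6.1) = 79.993 dB.
Combined: 10·log₁₀(10^(82.419/10)+10^(79.993/10)) = 84.38 dB SPL.

84.38 dB SPL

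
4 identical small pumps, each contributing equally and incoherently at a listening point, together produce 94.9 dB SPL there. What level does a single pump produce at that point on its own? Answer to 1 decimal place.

88.9 dB SPL

4 equal incoherent sources add 10·log₁₀(4) = 6.02 dB over one source.
L_one = 94.9 − 6.02 = 88.9 dB SPL.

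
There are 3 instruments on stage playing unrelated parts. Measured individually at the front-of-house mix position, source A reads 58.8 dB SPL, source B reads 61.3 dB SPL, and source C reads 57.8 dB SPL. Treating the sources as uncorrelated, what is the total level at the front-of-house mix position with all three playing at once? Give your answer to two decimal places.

64.33 dB SPL

Uncorrelated sources add in intensity (power), not in dB.
L_total = 10·log₁₀(10^(58.8/10) + 10^(61.3/10) + 10^(57.8/10)) = 10·log₁₀(2710000) = 64.33 dB SPL.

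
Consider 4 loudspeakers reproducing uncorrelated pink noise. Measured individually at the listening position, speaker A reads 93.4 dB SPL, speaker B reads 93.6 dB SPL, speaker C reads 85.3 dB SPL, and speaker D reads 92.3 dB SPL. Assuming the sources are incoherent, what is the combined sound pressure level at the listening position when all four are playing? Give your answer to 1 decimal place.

98.1 dB SPL

Uncorrelated sources add in intensity (power), not in dB.
L_total = 10·log₁₀(10^(93.4/10) + 10^(93.6/10) + 10^(85.3/10) + 10^(92.3/10)) = 10·log₁₀(6516000000) = 98.1 dB SPL.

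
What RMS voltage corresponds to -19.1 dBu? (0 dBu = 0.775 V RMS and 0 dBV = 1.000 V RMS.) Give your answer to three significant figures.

0.0860 V

V = 0.775 V × 10^(-19.1/20).
= 0.775 × 0.1109 = 0.0860 V.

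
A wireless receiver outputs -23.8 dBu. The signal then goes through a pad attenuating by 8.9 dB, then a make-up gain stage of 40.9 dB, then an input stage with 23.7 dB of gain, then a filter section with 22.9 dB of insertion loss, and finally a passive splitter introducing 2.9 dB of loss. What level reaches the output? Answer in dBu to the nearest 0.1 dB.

In dB, series stages simply add:
-23.8 − 8.9 + 40.9 + 23.7 − 22.9 − 2.9 = +6.1 dBu.

+6.1 dBu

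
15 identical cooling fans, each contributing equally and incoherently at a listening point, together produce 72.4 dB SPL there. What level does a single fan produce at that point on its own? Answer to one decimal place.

15 equal incoherent sources add 10·log₁₀(15) = 11.76 dB over one source.
L_one = 72.4 − 11.76 = 60.6 dB SPL.

60.6 dB SPL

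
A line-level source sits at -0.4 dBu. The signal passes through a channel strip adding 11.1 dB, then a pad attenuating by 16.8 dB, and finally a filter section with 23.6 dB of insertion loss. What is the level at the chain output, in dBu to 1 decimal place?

Gain stages sum in dB:
-0.4 + 11.1 − 16.8 − 23.6 = -29.7 dBu.

-29.7 dBu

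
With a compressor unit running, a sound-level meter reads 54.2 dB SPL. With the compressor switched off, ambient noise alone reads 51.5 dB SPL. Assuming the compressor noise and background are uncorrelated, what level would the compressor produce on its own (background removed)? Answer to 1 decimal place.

Remove the background by subtracting linear intensities:
L_src = 10·log₁₀(10^(54.2/10) − 10^(51.5/10)) = 10·log₁₀(121800) = 50.9 dB SPL.

50.9 dB SPL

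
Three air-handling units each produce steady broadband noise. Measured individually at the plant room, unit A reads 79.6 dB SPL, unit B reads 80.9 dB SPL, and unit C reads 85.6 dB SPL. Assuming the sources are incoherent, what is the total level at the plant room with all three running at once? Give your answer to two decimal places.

Uncorrelated sources add in intensity (power), not in dB.
L_total = 10·log₁₀(10^(79.6/10) + 10^(80.9/10) + 10^(85.6/10)) = 10·log₁₀(577300000) = 87.61 dB SPL.

87.61 dB SPL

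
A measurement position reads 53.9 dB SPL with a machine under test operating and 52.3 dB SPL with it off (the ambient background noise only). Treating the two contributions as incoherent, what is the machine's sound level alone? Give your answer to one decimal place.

48.8 dB SPL

Subtract intensities: L_src = 10·log₁₀(10^(L_total/10) − 10^(L_bg/10)).
L_src = 10·log₁₀(10^(53.9/10) − 10^(52.3/10)) = 10·log₁₀(75650) = 48.8 dB SPL.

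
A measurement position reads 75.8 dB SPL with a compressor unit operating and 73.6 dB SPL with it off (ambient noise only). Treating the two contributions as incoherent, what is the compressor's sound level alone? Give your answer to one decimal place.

Remove the background by subtracting linear intensities:
L_src = 10·log₁₀(10^(75.8/10) − 10^(73.6/10)) = 10·log₁₀(15110000) = 71.8 dB SPL.

71.8 dB SPL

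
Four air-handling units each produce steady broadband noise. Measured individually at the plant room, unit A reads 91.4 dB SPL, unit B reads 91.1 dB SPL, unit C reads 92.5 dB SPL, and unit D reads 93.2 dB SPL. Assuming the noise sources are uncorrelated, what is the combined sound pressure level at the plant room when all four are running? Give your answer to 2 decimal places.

Uncorrelated sources add in intensity (power), not in dB.
L_total = 10·log₁₀(10^(91.4/10) + 10^(91.1/10) + 10^(92.5/10) + 10^(93.2/10)) = 10·log₁₀(6536000000) = 98.15 dB SPL.

98.15 dB SPL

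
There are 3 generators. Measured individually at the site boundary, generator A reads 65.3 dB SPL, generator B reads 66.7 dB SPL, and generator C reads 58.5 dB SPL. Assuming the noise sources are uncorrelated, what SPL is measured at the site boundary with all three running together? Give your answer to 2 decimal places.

Uncorrelated sources add in intensity (power), not in dB.
L_total = 10·log₁₀(10^(65.3/10) + 10^(66.7/10) + 10^(58.5/10)) = 10·log₁₀(8774000) = 69.43 dB SPL.

69.43 dB SPL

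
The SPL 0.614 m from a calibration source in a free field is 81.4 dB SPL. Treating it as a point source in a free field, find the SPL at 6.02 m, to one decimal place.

Free-field point source: level drops by 20·log₁₀ of the distance ratio.
ΔL = −20·log₁₀(6.02/0.614) = -19.83 dB, so L₂ = 81.4 + (-19.83) = 61.6 dB SPL.

61.6 dB SPL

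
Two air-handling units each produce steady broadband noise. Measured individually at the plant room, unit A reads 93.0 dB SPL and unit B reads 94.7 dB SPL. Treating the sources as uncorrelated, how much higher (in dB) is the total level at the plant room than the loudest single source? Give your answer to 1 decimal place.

2.2 dB

Incoherent sources sum as intensities:
L_total = 10·log₁₀(10^(93.0/10) + 10^(94.7/10)) = 96.94 dB SPL.
Excess over the loudest (94.7 dB): 96.94 − 94.7 = 2.2 dB.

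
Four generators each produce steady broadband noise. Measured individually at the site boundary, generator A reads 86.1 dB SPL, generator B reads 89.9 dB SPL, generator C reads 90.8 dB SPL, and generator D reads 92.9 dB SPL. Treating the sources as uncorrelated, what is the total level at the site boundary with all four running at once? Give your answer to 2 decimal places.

96.57 dB SPL

Add the sources as powers (linear), then convert back to dB:
L_total = 10·log₁₀(10^(86.1/10) + 10^(89.9/10) + 10^(90.8/10) + 10^(92.9/10)) = 10·log₁₀(4537000000) = 96.57 dB SPL.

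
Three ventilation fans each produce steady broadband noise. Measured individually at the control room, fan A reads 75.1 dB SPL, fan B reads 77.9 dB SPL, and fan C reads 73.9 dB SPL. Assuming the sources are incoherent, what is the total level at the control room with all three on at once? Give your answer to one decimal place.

Add the sources as powers (linear), then convert back to dB:
L_total = 10·log₁₀(10^(75.1/10) + 10^(77.9/10) + 10^(73.9/10)) = 10·log₁₀(118600000) = 80.7 dB SPL.

80.7 dB SPL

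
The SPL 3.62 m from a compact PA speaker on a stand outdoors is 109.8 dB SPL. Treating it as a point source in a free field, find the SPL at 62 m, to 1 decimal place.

Inverse-square spreading gives ΔL = −20·log₁₀(d₂/d₁).
ΔL = −20·log₁₀(62/3.62) = -24.67 dB, so L₂ = 109.8 + (-24.67) = 85.1 dB SPL.

85.1 dB SPL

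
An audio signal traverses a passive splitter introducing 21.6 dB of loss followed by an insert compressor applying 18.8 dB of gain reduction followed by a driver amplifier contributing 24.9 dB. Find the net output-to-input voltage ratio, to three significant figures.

0.168

Net gain = (−21.6) + (−18.8) + 24.9 = -15.5 dB.
Voltage ratio = 10^(-15.5/20) = 0.168.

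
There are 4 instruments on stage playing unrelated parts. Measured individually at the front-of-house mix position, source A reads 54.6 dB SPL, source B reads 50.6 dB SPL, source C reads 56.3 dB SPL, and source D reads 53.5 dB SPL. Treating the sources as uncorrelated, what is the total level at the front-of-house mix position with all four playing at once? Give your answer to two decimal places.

60.23 dB SPL

Incoherent sources sum as intensities:
L_total = 10·log₁₀(10^(54.6/10) + 10^(50.6/10) + 10^(56.3/10) + 10^(53.5/10)) = 10·log₁₀(1054000) = 60.23 dB SPL.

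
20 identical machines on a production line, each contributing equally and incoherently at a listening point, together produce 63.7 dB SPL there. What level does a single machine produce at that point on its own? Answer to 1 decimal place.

50.7 dB SPL

20 equal incoherent sources add 10·log₁₀(20) = 13.01 dB over one source.
L_one = 63.7 − 13.01 = 50.7 dB SPL.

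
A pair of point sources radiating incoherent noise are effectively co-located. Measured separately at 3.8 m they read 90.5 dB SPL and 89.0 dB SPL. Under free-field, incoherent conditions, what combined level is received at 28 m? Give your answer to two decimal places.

Combined at 3.8 m: 10·log₁₀(10^(90.5/10)+10^(89.0/10)) = 92.825 dB SPL.
Then apply −20·log₁₀(28/3.8) = -17.347 dB → 75.48 dB SPL.

75.48 dB SPL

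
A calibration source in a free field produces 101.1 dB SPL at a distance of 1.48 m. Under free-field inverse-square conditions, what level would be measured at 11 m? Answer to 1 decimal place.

83.7 dB SPL

Inverse-square spreading gives ΔL = −20·log₁₀(d₂/d₁).
ΔL = −20·log₁₀(11/1.48) = -17.42 dB, so L₂ = 101.1 + (-17.42) = 83.7 dB SPL.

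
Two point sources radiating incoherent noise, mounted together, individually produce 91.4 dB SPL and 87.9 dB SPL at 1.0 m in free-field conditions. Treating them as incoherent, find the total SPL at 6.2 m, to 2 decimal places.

Combined at 1.0 m: 10·log₁₀(10^(91.4/10)+10^(87.9/10)) = 93.004 dB SPL.
Then apply −20·log₁₀(6.2/1.0) = -15.848 dB → 77.16 dB SPL.

77.16 dB SPL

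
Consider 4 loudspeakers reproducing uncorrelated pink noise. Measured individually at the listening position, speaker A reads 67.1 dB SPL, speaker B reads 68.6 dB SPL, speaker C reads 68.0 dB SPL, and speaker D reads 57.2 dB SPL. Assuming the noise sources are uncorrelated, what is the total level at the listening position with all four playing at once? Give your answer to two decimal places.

72.83 dB SPL

Incoherent sources sum as intensities:
L_total = 10·log₁₀(10^(67.1/10) + 10^(68.6/10) + 10^(68.0/10) + 10^(57.2/10)) = 10·log₁₀(19210000) = 72.83 dB SPL.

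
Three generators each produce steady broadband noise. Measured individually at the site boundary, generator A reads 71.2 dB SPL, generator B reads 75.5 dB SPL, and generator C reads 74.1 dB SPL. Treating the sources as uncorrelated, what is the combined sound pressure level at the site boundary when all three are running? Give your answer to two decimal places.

Incoherent sources sum as intensities:
L_total = 10·log₁₀(10^(71.2/10) + 10^(75.5/10) + 10^(74.1/10)) = 10·log₁₀(74370000) = 78.71 dB SPL.

78.71 dB SPL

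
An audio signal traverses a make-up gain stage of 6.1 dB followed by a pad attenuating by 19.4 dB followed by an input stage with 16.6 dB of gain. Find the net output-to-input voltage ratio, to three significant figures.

1.46

Net gain = 6.1 + (−19.4) + 16.6 = 3.3 dB.
Voltage ratio = 10^(3.3/20) = 1.46.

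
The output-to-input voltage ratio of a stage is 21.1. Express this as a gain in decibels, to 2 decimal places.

26.49 dB

Voltage ratio → dB uses the 20·log₁₀ form:
20·log₁₀(21.1) = 26.49 dB.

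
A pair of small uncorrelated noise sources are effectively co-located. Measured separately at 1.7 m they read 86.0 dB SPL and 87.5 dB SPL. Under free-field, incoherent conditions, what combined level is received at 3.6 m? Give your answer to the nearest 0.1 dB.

Combined at 1.7 m: 10·log₁₀(10^(86.0/10)+10^(87.5/10)) = 89.82 dB SPL.
Then apply −20·log₁₀(3.6/1.7) = -6.52 dB → 83.3 dB SPL.

83.3 dB SPL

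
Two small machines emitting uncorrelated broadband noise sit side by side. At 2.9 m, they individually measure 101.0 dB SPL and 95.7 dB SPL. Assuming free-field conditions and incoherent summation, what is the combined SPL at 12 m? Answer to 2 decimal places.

89.79 dB SPL

Combined at 2.9 m: 10·log₁₀(10^(101.0/10)+10^(95.7/10)) = 102.123 dB SPL.
Then apply −20·log₁₀(12/2.9) = -12.336 dB → 89.79 dB SPL.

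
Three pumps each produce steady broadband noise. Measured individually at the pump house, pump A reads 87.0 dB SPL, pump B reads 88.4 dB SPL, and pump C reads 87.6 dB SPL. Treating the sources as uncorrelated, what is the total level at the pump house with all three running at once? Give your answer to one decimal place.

Incoherent sources sum as intensities:
L_total = 10·log₁₀(10^(87.0/10) + 10^(88.4/10) + 10^(87.6/10)) = 10·log₁₀(1768000000) = 92.5 dB SPL.

92.5 dB SPL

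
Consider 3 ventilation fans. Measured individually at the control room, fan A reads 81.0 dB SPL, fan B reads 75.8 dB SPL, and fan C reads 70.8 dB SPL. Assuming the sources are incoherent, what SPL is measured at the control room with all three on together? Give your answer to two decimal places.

82.45 dB SPL

Uncorrelated sources add in intensity (power), not in dB.
L_total = 10·log₁₀(10^(81.0/10) + 10^(75.8/10) + 10^(70.8/10)) = 10·log₁₀(175900000) = 82.45 dB SPL.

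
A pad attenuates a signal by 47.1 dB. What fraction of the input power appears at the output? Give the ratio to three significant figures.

0.0000195

Power ratio = 10^(dB/10).
10^(-47.1/10) = 10^(-4.710) = 0.0000195.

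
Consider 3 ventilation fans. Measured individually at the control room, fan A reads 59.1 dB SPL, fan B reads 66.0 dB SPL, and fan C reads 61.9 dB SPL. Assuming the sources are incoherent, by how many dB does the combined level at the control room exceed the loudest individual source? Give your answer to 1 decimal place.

2.0 dB

Uncorrelated sources add in intensity (power), not in dB.
L_total = 10·log₁₀(10^(59.1/10) + 10^(66.0/10) + 10^(61.9/10)) = 68.02 dB SPL.
Excess over the loudest (66.0 dB): 68.02 − 66.0 = 2.0 dB.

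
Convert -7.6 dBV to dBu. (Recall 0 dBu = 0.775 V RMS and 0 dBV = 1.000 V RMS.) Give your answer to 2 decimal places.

-5.39 dBu

The offset between the scales is 20·log₁₀(0.775/1.000) = −2.214 dB.
So dBu = -7.6 + 2.214 = -5.39 dBu.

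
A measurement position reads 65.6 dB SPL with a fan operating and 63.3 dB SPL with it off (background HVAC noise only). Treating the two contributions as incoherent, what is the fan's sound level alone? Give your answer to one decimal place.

Remove the background by subtracting linear intensities:
L_src = 10·log₁₀(10^(65.6/10) − 10^(63.3/10)) = 10·log₁₀(1493000) = 61.7 dB SPL.

61.7 dB SPL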